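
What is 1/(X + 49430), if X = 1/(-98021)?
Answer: 98021/4845178029 ≈ 2.0231e-5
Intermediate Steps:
X = -1/98021 ≈ -1.0202e-5
1/(X + 49430) = 1/(-1/98021 + 49430) = 1/(4845178029/98021) = 98021/4845178029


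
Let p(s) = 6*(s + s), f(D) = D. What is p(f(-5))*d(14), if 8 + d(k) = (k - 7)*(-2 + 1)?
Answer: 900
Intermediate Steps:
d(k) = -1 - k (d(k) = -8 + (k - 7)*(-2 + 1) = -8 + (-7 + k)*(-1) = -8 + (7 - k) = -1 - k)
p(s) = 12*s (p(s) = 6*(2*s) = 12*s)
p(f(-5))*d(14) = (12*(-5))*(-1 - 1*14) = -60*(-1 - 14) = -60*(-15) = 900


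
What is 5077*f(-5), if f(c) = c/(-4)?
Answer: 25385/4 ≈ 6346.3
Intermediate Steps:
f(c) = -c/4 (f(c) = c*(-1/4) = -c/4)
5077*f(-5) = 5077*(-1/4*(-5)) = 5077*(5/4) = 25385/4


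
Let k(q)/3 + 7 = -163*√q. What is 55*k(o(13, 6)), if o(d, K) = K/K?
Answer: -28050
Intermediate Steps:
o(d, K) = 1
k(q) = -21 - 489*√q (k(q) = -21 + 3*(-163*√q) = -21 - 489*√q)
55*k(o(13, 6)) = 55*(-21 - 489*√1) = 55*(-21 - 489*1) = 55*(-21 - 489) = 55*(-510) = -28050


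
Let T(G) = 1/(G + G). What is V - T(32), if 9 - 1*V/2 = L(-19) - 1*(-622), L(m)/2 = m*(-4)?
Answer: -97921/64 ≈ -1530.0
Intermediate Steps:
L(m) = -8*m (L(m) = 2*(m*(-4)) = 2*(-4*m) = -8*m)
V = -1530 (V = 18 - 2*(-8*(-19) - 1*(-622)) = 18 - 2*(152 + 622) = 18 - 2*774 = 18 - 1548 = -1530)
T(G) = 1/(2*G)
V - T(32) = -1530 - 1/(2*32) = -1530 - 1*1/64 = -1530 - 1/64 = -97921/64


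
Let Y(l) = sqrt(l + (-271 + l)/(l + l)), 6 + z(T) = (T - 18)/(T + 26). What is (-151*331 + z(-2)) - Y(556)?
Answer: -299927/6 - sqrt(171958846)/556 ≈ -50011.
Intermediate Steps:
z(T) = -6 + (-18 + T)/(26 + T) (z(T) = -6 + (T - 18)/(T + 26) = -6 + (-18 + T)/(26 + T))
Y(l) = sqrt(l + (-271 + l)/(2*l)) (Y(l) = sqrt(l + (-271 + l)/((2*l))) = sqrt(l + (-271 + l)*(1/(2*l))) = sqrt(l + (-271 + l)/(2*l)))
(-151*331 + z(-2)) - Y(556) = (-151*331 + (-174 - 5*(-2))/(26 - 2)) - sqrt(2 - 542/556 + 4*556)/2 = (-49981 + (-174 + 10)/24) - sqrt(2 - 542*1/556 + 2224)/2 = (-49981 + (1/24)*(-164)) - sqrt(2 - 271/278 + 2224)/2 = (-49981 - 41/6) - sqrt(618557/278)/2 = -299927/6 - sqrt(171958846)/278/2 = -299927/6 - sqrt(171958846)/556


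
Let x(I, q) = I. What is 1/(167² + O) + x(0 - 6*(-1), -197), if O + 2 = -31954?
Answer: 24401/4067 ≈ 5.9998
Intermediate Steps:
O = -31956 (O = -2 - 31954 = -31956)
1/(167² + O) + x(0 - 6*(-1), -197) = 1/(167² - 31956) + (0 - 6*(-1)) = 1/(27889 - 31956) + (0 + 6) = 1/(-4067) + 6 = -1/4067 + 6 = 24401/4067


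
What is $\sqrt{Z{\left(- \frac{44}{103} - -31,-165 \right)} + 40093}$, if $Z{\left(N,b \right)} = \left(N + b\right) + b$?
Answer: $\frac{\sqrt{422170014}}{103} \approx 199.48$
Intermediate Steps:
$Z{\left(N,b \right)} = N + 2 b$
$\sqrt{Z{\left(- \frac{44}{103} - -31,-165 \right)} + 40093} = \sqrt{\left(\left(- \frac{44}{103} - -31\right) + 2 \left(-165\right)\right) + 40093} = \sqrt{\left(\left(\left(-44\right) \frac{1}{103} + 31\right) - 330\right) + 40093} = \sqrt{\left(\left(- \frac{44}{103} + 31\right) - 330\right) + 40093} = \sqrt{\left(\frac{3149}{103} - 330\right) + 40093} = \sqrt{- \frac{30841}{103} + 40093} = \sqrt{\frac{4098738}{103}} = \frac{\sqrt{422170014}}{103}$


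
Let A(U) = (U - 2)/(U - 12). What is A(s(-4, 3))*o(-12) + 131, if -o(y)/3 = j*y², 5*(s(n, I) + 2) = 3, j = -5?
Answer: 45497/67 ≈ 679.06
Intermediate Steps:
s(n, I) = -7/5 (s(n, I) = -2 + (⅕)*3 = -2 + ⅗ = -7/5)
o(y) = 15*y² (o(y) = -(-15)*y² = 15*y²)
A(U) = (-2 + U)/(-12 + U)
A(s(-4, 3))*o(-12) + 131 = ((-2 - 7/5)/(-12 - 7/5))*(15*(-12)²) + 131 = (-17/5/(-67/5))*(15*144) + 131 = -5/67*(-17/5)*2160 + 131 = (17/67)*2160 + 131 = 36720/67 + 131 = 45497/67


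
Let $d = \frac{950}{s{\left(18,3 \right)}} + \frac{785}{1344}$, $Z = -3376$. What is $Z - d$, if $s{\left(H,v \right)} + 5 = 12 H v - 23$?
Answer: $- \frac{140745839}{41664} \approx -3378.1$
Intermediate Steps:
$s{\left(H,v \right)} = -28 + 12 H v$ ($s{\left(H,v \right)} = -5 + \left(12 H v - 23\right) = -5 + \left(-23 + 12 H v\right) = -28 + 12 H v$)
$d = \frac{88175}{41664}$ ($d = \frac{950}{-28 + 12 \cdot 18 \cdot 3} + \frac{785}{1344} = \frac{950}{-28 + 648} + 785 \cdot \frac{1}{1344} = \frac{950}{620} + \frac{785}{1344} = 950 \cdot \frac{1}{620} + \frac{785}{1344} = \frac{95}{62} + \frac{785}{1344} = \frac{88175}{41664} \approx 2.1163$)
$Z - d = -3376 - \frac{88175}{41664} = - \frac{140745839}{41664}$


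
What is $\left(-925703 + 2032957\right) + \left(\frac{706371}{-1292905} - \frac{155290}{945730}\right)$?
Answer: $\frac{135388183044068182}{122273904565} \approx 1.1073 \cdot 10^{6}$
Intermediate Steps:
$\left(-925703 + 2032957\right) + \left(\frac{706371}{-1292905} - \frac{155290}{945730}\right) = 1107254 + \left(706371 \left(- \frac{1}{1292905}\right) - \frac{15529}{94573}\right) = 1107254 - \frac{86881146328}{122273904565} = \frac{135388183044068182}{122273904565}$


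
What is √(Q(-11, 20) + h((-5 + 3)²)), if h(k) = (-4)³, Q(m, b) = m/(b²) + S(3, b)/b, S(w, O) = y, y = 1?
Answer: I*√25591/20 ≈ 7.9986*I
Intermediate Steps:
S(w, O) = 1
Q(m, b) = 1/b + m/b² (Q(m, b) = m/(b²) + 1/b = m/b² + 1/b = 1/b + m/b²)
h(k) = -64
√(Q(-11, 20) + h((-5 + 3)²)) = √((20 - 11)/20² - 64) = √((1/400)*9 - 64) = √(9/400 - 64) = √(-25591/400) = I*√25591/20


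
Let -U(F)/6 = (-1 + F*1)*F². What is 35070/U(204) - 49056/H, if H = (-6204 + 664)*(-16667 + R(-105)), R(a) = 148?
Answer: -33904790621/27611618186160 ≈ -0.0012279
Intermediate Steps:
U(F) = -6*F²*(-1 + F) (U(F) = -6*(-1 + F*1)*F² = -6*(-1 + F)*F² = -6*F²*(-1 + F))
H = 91515260 (H = (-6204 + 664)*(-16667 + 148) = -5540*(-16519) = 91515260)
35070/U(204) - 49056/H = 35070/((6*204²*(1 - 1*204))) - 49056/91515260 = 35070/((6*41616*(1 - 204))) - 49056*1/91515260 = 35070/((6*41616*(-203))) - 12264/22878815 = 35070/(-50688288) - 12264/22878815 = 35070*(-1/50688288) - 12264/22878815 = -835/1206864 - 12264/22878815 = -33904790621/27611618186160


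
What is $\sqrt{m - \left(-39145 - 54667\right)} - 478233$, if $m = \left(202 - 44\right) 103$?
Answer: $-478233 + \sqrt{110086} \approx -4.779 \cdot 10^{5}$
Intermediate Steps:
$m = 16274$ ($m = 158 \cdot 103 = 16274$)
$\sqrt{m - \left(-39145 - 54667\right)} - 478233 = \sqrt{16274 - \left(-39145 - 54667\right)} - 478233 = \sqrt{16274 - -93812} - 478233 = \sqrt{16274 + 93812} - 478233 = \sqrt{110086} - 478233 = -478233 + \sqrt{110086}$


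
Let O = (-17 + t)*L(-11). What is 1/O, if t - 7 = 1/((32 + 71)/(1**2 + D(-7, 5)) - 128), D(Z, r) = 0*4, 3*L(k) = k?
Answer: 75/2761 ≈ 0.027164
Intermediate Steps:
L(k) = k/3
D(Z, r) = 0
t = 174/25 (t = 7 + 1/((32 + 71)/(1**2 + 0) - 128) = 7 + 1/(103/(1 + 0) - 128) = 7 + 1/(103/1 - 128) = 7 + 1/(103*1 - 128) = 7 + 1/(103 - 128) = 7 + 1/(-25) = 7 - 1/25 = 174/25 ≈ 6.9600)
O = 2761/75 (O = (-17 + 174/25)*((1/3)*(-11)) = -251/25*(-11/3) = 2761/75 ≈ 36.813)
1/O = 1/(2761/75) = 75/2761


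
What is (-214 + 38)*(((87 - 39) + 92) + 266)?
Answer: -71456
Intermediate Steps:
(-214 + 38)*(((87 - 39) + 92) + 266) = -176*((48 + 92) + 266) = -176*(140 + 266) = -176*406 = -71456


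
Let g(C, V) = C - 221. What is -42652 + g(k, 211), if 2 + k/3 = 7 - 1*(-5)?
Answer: -42843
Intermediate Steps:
k = 30 (k = -6 + 3*(7 - 1*(-5)) = -6 + 3*(7 + 5) = -6 + 3*12 = -6 + 36 = 30)
g(C, V) = -221 + C
-42652 + g(k, 211) = -42652 + (-221 + 30) = -42652 - 191 = -42843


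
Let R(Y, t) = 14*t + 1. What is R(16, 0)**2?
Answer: 1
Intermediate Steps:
R(Y, t) = 1 + 14*t
R(16, 0)**2 = (1 + 14*0)**2 = (1 + 0)**2 = 1**2 = 1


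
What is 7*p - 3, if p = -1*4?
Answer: -31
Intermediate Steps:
p = -4
7*p - 3 = 7*(-4) - 3 = -28 - 3 = -31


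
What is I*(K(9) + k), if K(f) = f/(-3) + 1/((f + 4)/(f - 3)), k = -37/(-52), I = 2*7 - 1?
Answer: -95/4 ≈ -23.750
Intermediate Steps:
I = 13 (I = 14 - 1 = 13)
k = 37/52 (k = -37*(-1/52) = 37/52 ≈ 0.71154)
K(f) = -f/3 + (-3 + f)/(4 + f) (K(f) = f*(-⅓) + 1/((4 + f)/(-3 + f)) = -f/3 + 1/((4 + f)/(-3 + f)) = -f/3 + 1*((-3 + f)/(4 + f)) = -f/3 + (-3 + f)/(4 + f))
I*(K(9) + k) = 13*((-9 - 1*9 - 1*9²)/(3*(4 + 9)) + 37/52) = 13*((⅓)*(-9 - 9 - 1*81)/13 + 37/52) = 13*((⅓)*(1/13)*(-9 - 9 - 81) + 37/52) = 13*((⅓)*(1/13)*(-99) + 37/52) = 13*(-33/13 + 37/52) = 13*(-95/52) = -95/4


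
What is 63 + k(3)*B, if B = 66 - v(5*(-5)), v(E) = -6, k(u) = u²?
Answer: 711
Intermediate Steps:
B = 72 (B = 66 - 1*(-6) = 66 + 6 = 72)
63 + k(3)*B = 63 + 3²*72 = 63 + 9*72 = 63 + 648 = 711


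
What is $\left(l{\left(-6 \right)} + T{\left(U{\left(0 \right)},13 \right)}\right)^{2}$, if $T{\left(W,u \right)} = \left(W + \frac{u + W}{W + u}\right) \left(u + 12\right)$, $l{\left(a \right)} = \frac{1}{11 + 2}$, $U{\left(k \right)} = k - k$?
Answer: $\frac{106276}{169} \approx 628.85$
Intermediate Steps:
$U{\left(k \right)} = 0$
$l{\left(a \right)} = \frac{1}{13}$
$T{\left(W,u \right)} = \left(1 + W\right) \left(12 + u\right)$ ($T{\left(W,u \right)} = \left(W + \frac{W + u}{W + u}\right) \left(12 + u\right) = \left(W + 1\right) \left(12 + u\right) = \left(1 + W\right) \left(12 + u\right)$)
$\left(l{\left(-6 \right)} + T{\left(U{\left(0 \right)},13 \right)}\right)^{2} = \left(\frac{1}{13} + \left(12 + 13 + 12 \cdot 0 + 0 \cdot 13\right)\right)^{2} = \left(\frac{1}{13} + \left(12 + 13 + 0 + 0\right)\right)^{2} = \left(\frac{1}{13} + 25\right)^{2} = \left(\frac{326}{13}\right)^{2} = \frac{106276}{169}$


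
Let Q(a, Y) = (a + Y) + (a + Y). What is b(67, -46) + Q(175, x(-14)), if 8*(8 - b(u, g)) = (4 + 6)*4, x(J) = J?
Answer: 325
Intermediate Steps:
Q(a, Y) = 2*Y + 2*a (Q(a, Y) = (Y + a) + (Y + a) = 2*Y + 2*a)
b(u, g) = 3 (b(u, g) = 8 - (4 + 6)*4/8 = 8 - 5*4/4 = 8 - 1/8*40 = 8 - 5 = 3)
b(67, -46) + Q(175, x(-14)) = 3 + (2*(-14) + 2*175) = 3 + (-28 + 350) = 3 + 322 = 325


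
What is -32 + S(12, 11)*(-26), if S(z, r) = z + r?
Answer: -630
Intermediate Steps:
S(z, r) = r + z
-32 + S(12, 11)*(-26) = -32 + (11 + 12)*(-26) = -32 + 23*(-26) = -32 - 598 = -630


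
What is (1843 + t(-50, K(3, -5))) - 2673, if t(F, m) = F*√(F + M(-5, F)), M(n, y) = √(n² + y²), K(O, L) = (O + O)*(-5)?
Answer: -830 - 50*√(-50 + 5*√101) ≈ -854.97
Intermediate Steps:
K(O, L) = -10*O (K(O, L) = (2*O)*(-5) = -10*O)
t(F, m) = F*√(F + √(25 + F²)) (t(F, m) = F*√(F + √((-5)² + F²)) = F*√(F + √(25 + F²)))
(1843 + t(-50, K(3, -5))) - 2673 = (1843 - 50*√(-50 + √(25 + (-50)²))) - 2673 = (1843 - 50*√(-50 + √(25 + 2500))) - 2673 = (1843 - 50*√(-50 + √2525)) - 2673 = (1843 - 50*√(-50 + 5*√101)) - 2673 = -830 - 50*√(-50 + 5*√101)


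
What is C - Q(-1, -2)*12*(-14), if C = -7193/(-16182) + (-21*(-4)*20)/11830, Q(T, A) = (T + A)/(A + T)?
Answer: 461043329/2734758 ≈ 168.59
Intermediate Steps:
Q(T, A) = 1 (Q(T, A) = (A + T)/(A + T) = 1)
C = 1603985/2734758 (C = -7193*(-1/16182) + (84*20)*(1/11830) = 7193/16182 + 1680*(1/11830) = 7193/16182 + 24/169 = 1603985/2734758 ≈ 0.58652)
C - Q(-1, -2)*12*(-14) = 1603985/2734758 - 1*12*(-14) = 1603985/2734758 - 12*(-14) = 1603985/2734758 - 1*(-168) = 1603985/2734758 + 168 = 461043329/2734758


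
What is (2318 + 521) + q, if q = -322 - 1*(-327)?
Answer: 2844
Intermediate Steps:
q = 5 (q = -322 + 327 = 5)
(2318 + 521) + q = (2318 + 521) + 5 = 2839 + 5 = 2844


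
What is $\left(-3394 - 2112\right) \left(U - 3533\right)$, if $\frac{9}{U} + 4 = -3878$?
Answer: $\frac{12585903865}{647} \approx 1.9453 \cdot 10^{7}$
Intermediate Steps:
$U = - \frac{3}{1294}$ ($U = \frac{9}{-4 - 3878} = \frac{9}{-3882} = 9 \left(- \frac{1}{3882}\right) = - \frac{3}{1294} \approx -0.0023184$)
$\left(-3394 - 2112\right) \left(U - 3533\right) = \left(-3394 - 2112\right) \left(- \frac{3}{1294} - 3533\right) = \left(-5506\right) \left(- \frac{4571705}{1294}\right) = \frac{12585903865}{647}$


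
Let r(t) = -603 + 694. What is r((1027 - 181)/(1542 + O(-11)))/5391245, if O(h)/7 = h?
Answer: 91/5391245 ≈ 1.6879e-5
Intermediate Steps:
O(h) = 7*h
r(t) = 91
r((1027 - 181)/(1542 + O(-11)))/5391245 = 91/5391245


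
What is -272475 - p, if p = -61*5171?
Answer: 42956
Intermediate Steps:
p = -315431
-272475 - p = -272475 - 1*(-315431) = -272475 + 315431 = 42956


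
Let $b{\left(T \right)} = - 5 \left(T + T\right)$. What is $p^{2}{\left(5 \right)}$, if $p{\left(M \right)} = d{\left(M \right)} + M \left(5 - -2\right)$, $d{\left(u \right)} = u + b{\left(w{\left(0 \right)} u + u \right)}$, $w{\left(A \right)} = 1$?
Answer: $3600$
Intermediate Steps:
$b{\left(T \right)} = - 10 T$ ($b{\left(T \right)} = - 5 \cdot 2 T = - 10 T$)
$d{\left(u \right)} = - 19 u$ ($d{\left(u \right)} = u - 10 \left(1 u + u\right) = u - 10 \left(u + u\right) = u - 10 \cdot 2 u = u - 20 u = - 19 u$)
$p{\left(M \right)} = - 12 M$ ($p{\left(M \right)} = - 19 M + M \left(5 - -2\right) = - 19 M + M \left(5 + 2\right) = - 19 M + M 7 = - 19 M + 7 M = - 12 M$)
$p^{2}{\left(5 \right)} = \left(\left(-12\right) 5\right)^{2} = \left(-60\right)^{2} = 3600$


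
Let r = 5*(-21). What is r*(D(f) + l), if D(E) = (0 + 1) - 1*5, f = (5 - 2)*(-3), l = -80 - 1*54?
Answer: 14490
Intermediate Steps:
l = -134 (l = -80 - 54 = -134)
f = -9 (f = 3*(-3) = -9)
D(E) = -4 (D(E) = 1 - 5 = -4)
r = -105
r*(D(f) + l) = -105*(-4 - 134) = -105*(-138) = 14490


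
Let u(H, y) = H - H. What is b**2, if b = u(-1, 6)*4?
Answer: 0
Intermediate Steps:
u(H, y) = 0
b = 0 (b = 0*4 = 0)
b**2 = 0**2 = 0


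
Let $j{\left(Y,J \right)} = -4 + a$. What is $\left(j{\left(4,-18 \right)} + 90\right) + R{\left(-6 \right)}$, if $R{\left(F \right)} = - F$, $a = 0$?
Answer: $92$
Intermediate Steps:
$j{\left(Y,J \right)} = -4$ ($j{\left(Y,J \right)} = -4 + 0 = -4$)
$\left(j{\left(4,-18 \right)} + 90\right) + R{\left(-6 \right)} = \left(-4 + 90\right) - -6 = 86 + 6 = 92$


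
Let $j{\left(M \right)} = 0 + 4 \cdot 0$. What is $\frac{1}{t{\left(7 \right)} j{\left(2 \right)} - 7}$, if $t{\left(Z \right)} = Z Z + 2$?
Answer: $- \frac{1}{7} \approx -0.14286$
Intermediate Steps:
$t{\left(Z \right)} = 2 + Z^{2}$ ($t{\left(Z \right)} = Z^{2} + 2 = 2 + Z^{2}$)
$j{\left(M \right)} = 0$ ($j{\left(M \right)} = 0 + 0 = 0$)
$\frac{1}{t{\left(7 \right)} j{\left(2 \right)} - 7} = \frac{1}{\left(2 + 7^{2}\right) 0 - 7} = \frac{1}{\left(2 + 49\right) 0 - 7} = \frac{1}{51 \cdot 0 - 7} = \frac{1}{0 - 7} = \frac{1}{-7} = - \frac{1}{7}$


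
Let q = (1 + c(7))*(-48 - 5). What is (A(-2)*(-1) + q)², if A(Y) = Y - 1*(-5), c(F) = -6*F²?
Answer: 241056676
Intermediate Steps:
A(Y) = 5 + Y (A(Y) = Y + 5 = 5 + Y)
q = 15529 (q = (1 - 6*7²)*(-48 - 5) = (1 - 6*49)*(-53) = (1 - 294)*(-53) = -293*(-53) = 15529)
(A(-2)*(-1) + q)² = ((5 - 2)*(-1) + 15529)² = (3*(-1) + 15529)² = (-3 + 15529)² = 15526² = 241056676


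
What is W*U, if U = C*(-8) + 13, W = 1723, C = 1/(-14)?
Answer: 163685/7 ≈ 23384.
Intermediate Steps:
C = -1/14 ≈ -0.071429
U = 95/7 (U = -1/14*(-8) + 13 = 4/7 + 13 = 95/7 ≈ 13.571)
W*U = 1723*(95/7) = 163685/7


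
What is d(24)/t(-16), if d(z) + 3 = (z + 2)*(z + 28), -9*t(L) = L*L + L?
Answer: -4047/80 ≈ -50.588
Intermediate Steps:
t(L) = -L/9 - L²/9 (t(L) = -(L*L + L)/9 = -(L² + L)/9 = -(L + L²)/9 = -L/9 - L²/9)
d(z) = -3 + (2 + z)*(28 + z) (d(z) = -3 + (z + 2)*(z + 28) = -3 + (2 + z)*(28 + z))
d(24)/t(-16) = (53 + 24² + 30*24)/((-⅑*(-16)*(1 - 16))) = (53 + 576 + 720)/((-⅑*(-16)*(-15))) = 1349/(-80/3) = 1349*(-3/80) = -4047/80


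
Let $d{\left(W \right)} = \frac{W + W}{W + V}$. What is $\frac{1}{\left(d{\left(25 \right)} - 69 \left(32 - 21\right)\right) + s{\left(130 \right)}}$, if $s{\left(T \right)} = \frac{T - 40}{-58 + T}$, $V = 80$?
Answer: $- \frac{84}{63611} \approx -0.0013205$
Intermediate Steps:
$s{\left(T \right)} = \frac{-40 + T}{-58 + T}$
$d{\left(W \right)} = \frac{2 W}{80 + W}$ ($d{\left(W \right)} = \frac{W + W}{W + 80} = \frac{2 W}{80 + W}$)
$\frac{1}{\left(d{\left(25 \right)} - 69 \left(32 - 21\right)\right) + s{\left(130 \right)}} = \frac{1}{\left(2 \cdot 25 \frac{1}{80 + 25} - 69 \left(32 - 21\right)\right) + \frac{-40 + 130}{-58 + 130}} = \frac{1}{\left(2 \cdot 25 \cdot \frac{1}{105} - 759\right) + \frac{1}{72} \cdot 90} = \frac{1}{\left(\frac{10}{21} - 759\right) + \frac{5}{4}} = \frac{1}{- \frac{15929}{21} + \frac{5}{4}} = \frac{1}{- \frac{63611}{84}} = - \frac{84}{63611}$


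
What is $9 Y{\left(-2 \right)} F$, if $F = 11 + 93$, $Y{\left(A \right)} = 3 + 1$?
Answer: $3744$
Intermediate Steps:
$Y{\left(A \right)} = 4$
$F = 104$
$9 Y{\left(-2 \right)} F = 9 \cdot 4 \cdot 104 = 36 \cdot 104 = 3744$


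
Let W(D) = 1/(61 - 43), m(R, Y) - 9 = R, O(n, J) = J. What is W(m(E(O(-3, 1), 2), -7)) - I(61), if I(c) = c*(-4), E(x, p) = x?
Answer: 4393/18 ≈ 244.06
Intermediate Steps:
m(R, Y) = 9 + R
I(c) = -4*c
W(D) = 1/18
W(m(E(O(-3, 1), 2), -7)) - I(61) = 1/18 - (-4)*61 = 1/18 - 1*(-244) = 1/18 + 244 = 4393/18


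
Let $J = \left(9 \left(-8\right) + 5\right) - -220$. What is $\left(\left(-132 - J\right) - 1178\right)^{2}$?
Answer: $2140369$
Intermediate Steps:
$J = 153$ ($J = \left(-72 + 5\right) + 220 = -67 + 220 = 153$)
$\left(\left(-132 - J\right) - 1178\right)^{2} = \left(\left(-132 - 153\right) - 1178\right)^{2} = \left(-285 - 1178\right)^{2} = \left(-1463\right)^{2} = 2140369$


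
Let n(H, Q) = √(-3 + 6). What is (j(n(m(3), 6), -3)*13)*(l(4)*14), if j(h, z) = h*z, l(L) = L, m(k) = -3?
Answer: -2184*√3 ≈ -3782.8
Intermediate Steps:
n(H, Q) = √3
(j(n(m(3), 6), -3)*13)*(l(4)*14) = ((√3*(-3))*13)*(4*14) = (-3*√3*13)*56 = -39*√3*56 = -2184*√3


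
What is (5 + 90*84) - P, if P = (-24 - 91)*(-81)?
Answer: -1750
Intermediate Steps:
P = 9315 (P = -115*(-81) = 9315)
(5 + 90*84) - P = (5 + 90*84) - 1*9315 = (5 + 7560) - 9315 = 7565 - 9315 = -1750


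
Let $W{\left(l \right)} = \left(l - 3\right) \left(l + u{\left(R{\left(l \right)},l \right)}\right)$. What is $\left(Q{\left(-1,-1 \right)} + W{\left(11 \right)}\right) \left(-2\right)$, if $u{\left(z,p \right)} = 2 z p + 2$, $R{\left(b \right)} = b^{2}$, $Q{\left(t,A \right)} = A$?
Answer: $-42798$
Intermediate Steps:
$u{\left(z,p \right)} = 2 + 2 p z$ ($u{\left(z,p \right)} = 2 p z + 2 = 2 + 2 p z$)
$W{\left(l \right)} = \left(-3 + l\right) \left(2 + l + 2 l^{3}\right)$ ($W{\left(l \right)} = \left(l - 3\right) \left(l + \left(2 + 2 l l^{2}\right)\right) = \left(-3 + l\right) \left(l + \left(2 + 2 l^{3}\right)\right) = \left(-3 + l\right) \left(2 + l + 2 l^{3}\right)$)
$\left(Q{\left(-1,-1 \right)} + W{\left(11 \right)}\right) \left(-2\right) = \left(-1 - \left(17 - 29282 - 121 + 7986\right)\right) \left(-2\right) = \left(-1 - -21400\right) \left(-2\right) = \left(-1 + 21400\right) \left(-2\right) = 21399 \left(-2\right) = -42798$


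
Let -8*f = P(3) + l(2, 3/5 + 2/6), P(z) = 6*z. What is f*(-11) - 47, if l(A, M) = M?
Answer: -629/30 ≈ -20.967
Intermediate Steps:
f = -71/30 (f = -(6*3 + (3/5 + 2/6))/8 = -(18 + (3*(⅕) + 2*(⅙)))/8 = -(18 + (⅗ + ⅓))/8 = -(18 + 14/15)/8 = -⅛*284/15 = -71/30 ≈ -2.3667)
f*(-11) - 47 = -71/30*(-11) - 47 = 781/30 - 47 = -629/30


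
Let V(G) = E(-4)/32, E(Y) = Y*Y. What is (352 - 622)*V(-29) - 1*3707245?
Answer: -3707380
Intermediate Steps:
E(Y) = Y²
V(G) = ½ (V(G) = (-4)²/32 = 16*(1/32) = ½)
(352 - 622)*V(-29) - 1*3707245 = (352 - 622)*(½) - 1*3707245 = -270*½ - 3707245 = -135 - 3707245 = -3707380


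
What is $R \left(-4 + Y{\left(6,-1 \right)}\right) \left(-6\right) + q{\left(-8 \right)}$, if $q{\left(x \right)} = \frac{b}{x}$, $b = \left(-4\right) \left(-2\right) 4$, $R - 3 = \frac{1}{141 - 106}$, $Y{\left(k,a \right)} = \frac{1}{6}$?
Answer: $\frac{2298}{35} \approx 65.657$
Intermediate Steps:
$Y{\left(k,a \right)} = \frac{1}{6}$
$R = \frac{106}{35}$ ($R = 3 + \frac{1}{141 - 106} = 3 + \frac{1}{35} = \frac{106}{35} \approx 3.0286$)
$b = 32$ ($b = 8 \cdot 4 = 32$)
$q{\left(x \right)} = \frac{32}{x}$
$R \left(-4 + Y{\left(6,-1 \right)}\right) \left(-6\right) + q{\left(-8 \right)} = \frac{106 \left(-4 + \frac{1}{6}\right) \left(-6\right)}{35} + \frac{32}{-8} = \frac{106 \left(\left(- \frac{23}{6}\right) \left(-6\right)\right)}{35} + 32 \left(- \frac{1}{8}\right) = \frac{106}{35} \cdot 23 - 4 = \frac{2438}{35} - 4 = \frac{2298}{35}$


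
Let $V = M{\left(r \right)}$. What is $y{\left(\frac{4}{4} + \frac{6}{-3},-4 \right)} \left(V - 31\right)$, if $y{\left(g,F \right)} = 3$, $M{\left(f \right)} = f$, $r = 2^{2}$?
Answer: $-81$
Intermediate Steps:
$r = 4$
$V = 4$
$y{\left(\frac{4}{4} + \frac{6}{-3},-4 \right)} \left(V - 31\right) = 3 \left(4 - 31\right) = 3 \left(-27\right) = -81$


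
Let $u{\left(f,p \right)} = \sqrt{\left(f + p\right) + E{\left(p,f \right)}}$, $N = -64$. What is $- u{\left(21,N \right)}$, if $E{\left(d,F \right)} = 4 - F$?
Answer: $- 2 i \sqrt{15} \approx - 7.746 i$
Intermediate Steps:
$u{\left(f,p \right)} = \sqrt{4 + p}$ ($u{\left(f,p \right)} = \sqrt{\left(f + p\right) - \left(-4 + f\right)} = \sqrt{4 + p}$)
$- u{\left(21,N \right)} = - \sqrt{4 - 64} = - \sqrt{-60} = - 2 i \sqrt{15}$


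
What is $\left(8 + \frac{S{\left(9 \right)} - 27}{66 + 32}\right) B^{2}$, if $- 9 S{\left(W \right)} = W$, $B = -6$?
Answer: $\frac{1944}{7} \approx 277.71$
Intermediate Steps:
$S{\left(W \right)} = - \frac{W}{9}$
$\left(8 + \frac{S{\left(9 \right)} - 27}{66 + 32}\right) B^{2} = \left(8 + \frac{\left(- \frac{1}{9}\right) 9 - 27}{66 + 32}\right) \left(-6\right)^{2} = \left(8 + \frac{-1 - 27}{98}\right) 36 = \left(8 - \frac{2}{7}\right) 36 = \frac{54}{7} \cdot 36 = \frac{1944}{7}$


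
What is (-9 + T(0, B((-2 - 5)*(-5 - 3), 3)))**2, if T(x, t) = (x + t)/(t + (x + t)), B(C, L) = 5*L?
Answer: 289/4 ≈ 72.250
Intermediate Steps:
T(x, t) = (t + x)/(x + 2*t) (T(x, t) = (t + x)/(t + (t + x)) = (t + x)/(x + 2*t))
(-9 + T(0, B((-2 - 5)*(-5 - 3), 3)))**2 = (-9 + (5*3 + 0)/(0 + 2*(5*3)))**2 = (-9 + (15 + 0)/(0 + 2*15))**2 = (-9 + 15/(0 + 30))**2 = (-9 + 15/30)**2 = (-9 + (1/30)*15)**2 = (-9 + 1/2)**2 = (-17/2)**2 = 289/4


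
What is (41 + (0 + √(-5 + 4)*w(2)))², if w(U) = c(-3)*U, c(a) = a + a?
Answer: 1537 - 984*I ≈ 1537.0 - 984.0*I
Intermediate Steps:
c(a) = 2*a
w(U) = -6*U (w(U) = (2*(-3))*U = -6*U)
(41 + (0 + √(-5 + 4)*w(2)))² = (41 + (0 + √(-5 + 4)*(-6*2)))² = (41 + (0 + √(-1)*(-12)))² = (41 + (0 + I*(-12)))² = (41 + (0 - 12*I))² = (41 - 12*I)²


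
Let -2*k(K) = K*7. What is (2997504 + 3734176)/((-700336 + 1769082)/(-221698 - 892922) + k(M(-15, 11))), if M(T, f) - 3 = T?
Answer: 3751632580800/22872647 ≈ 1.6402e+5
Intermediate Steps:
M(T, f) = 3 + T
k(K) = -7*K/2 (k(K) = -K*7/2 = -7*K/2)
(2997504 + 3734176)/((-700336 + 1769082)/(-221698 - 892922) + k(M(-15, 11))) = (2997504 + 3734176)/((-700336 + 1769082)/(-221698 - 892922) - 7*(3 - 15)/2) = 6731680/(1068746/(-1114620) - 7/2*(-12)) = 6731680/(1068746*(-1/1114620) + 42) = 6731680/(-534373/557310 + 42) = 6731680/(22872647/557310) = 6731680*(557310/22872647) = 3751632580800/22872647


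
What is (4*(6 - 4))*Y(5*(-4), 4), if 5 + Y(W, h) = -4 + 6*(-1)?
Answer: -120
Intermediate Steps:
Y(W, h) = -15 (Y(W, h) = -5 + (-4 + 6*(-1)) = -5 + (-4 - 6) = -5 - 10 = -15)
(4*(6 - 4))*Y(5*(-4), 4) = (4*(6 - 4))*(-15) = (4*2)*(-15) = 8*(-15) = -120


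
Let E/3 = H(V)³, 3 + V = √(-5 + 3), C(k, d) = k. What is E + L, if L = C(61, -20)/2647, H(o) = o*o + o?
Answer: -4256315/2647 + 30*I*√2 ≈ -1608.0 + 42.426*I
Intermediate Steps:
V = -3 + I*√2 (V = -3 + √(-5 + 3) = -3 + √(-2) = -3 + I*√2 ≈ -3.0 + 1.4142*I)
H(o) = o + o² (H(o) = o² + o = o + o²)
L = 61/2647 ≈ 0.023045
E = 3*(-3 + I*√2)³*(-2 + I*√2)³ (E = 3*((-3 + I*√2)*(1 + (-3 + I*√2)))³ = 3*((-3 + I*√2)*(-2 + I*√2))³ = 3*((-3 + I*√2)³*(-2 + I*√2)³) = 3*(-3 + I*√2)³*(-2 + I*√2)³ ≈ -1608.0 + 42.426*I)
E + L = (-1608 + 30*I*√2) + 61/2647 = -4256315/2647 + 30*I*√2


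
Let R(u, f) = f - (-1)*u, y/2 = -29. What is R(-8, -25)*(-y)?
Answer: -1914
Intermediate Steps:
y = -58 (y = 2*(-29) = -58)
R(u, f) = f + u
R(-8, -25)*(-y) = (-25 - 8)*(-1*(-58)) = -33*58 = -1914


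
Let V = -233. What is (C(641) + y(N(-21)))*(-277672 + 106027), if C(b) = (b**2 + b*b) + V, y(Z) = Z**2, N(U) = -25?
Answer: -141118623330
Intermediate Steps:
C(b) = -233 + 2*b**2 (C(b) = (b**2 + b*b) - 233 = (b**2 + b**2) - 233 = 2*b**2 - 233 = -233 + 2*b**2)
(C(641) + y(N(-21)))*(-277672 + 106027) = ((-233 + 2*641**2) + (-25)**2)*(-277672 + 106027) = ((-233 + 2*410881) + 625)*(-171645) = ((-233 + 821762) + 625)*(-171645) = (821529 + 625)*(-171645) = 822154*(-171645) = -141118623330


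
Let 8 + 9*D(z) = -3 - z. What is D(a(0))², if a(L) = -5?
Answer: 4/9 ≈ 0.44444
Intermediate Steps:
D(z) = -11/9 - z/9 (D(z) = -8/9 + (-3 - z)/9 = -8/9 + (-⅓ - z/9) = -11/9 - z/9)
D(a(0))² = (-11/9 - ⅑*(-5))² = (-11/9 + 5/9)² = (-⅔)² = 4/9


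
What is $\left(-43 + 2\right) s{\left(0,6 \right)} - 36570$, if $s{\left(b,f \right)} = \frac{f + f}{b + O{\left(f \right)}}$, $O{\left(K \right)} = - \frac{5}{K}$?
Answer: $- \frac{179898}{5} \approx -35980.0$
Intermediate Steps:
$s{\left(b,f \right)} = \frac{2 f}{b - \frac{5}{f}}$ ($s{\left(b,f \right)} = \frac{f + f}{b - \frac{5}{f}} = \frac{2 f}{b - \frac{5}{f}}$)
$\left(-43 + 2\right) s{\left(0,6 \right)} - 36570 = \left(-43 + 2\right) \frac{2 \cdot 6^{2}}{-5 + 0 \cdot 6} - 36570 = - 41 \cdot 2 \cdot 36 \frac{1}{-5 + 0} - 36570 = - 41 \cdot 2 \cdot 36 \frac{1}{-5} - 36570 = - 41 \cdot 2 \cdot 36 \left(- \frac{1}{5}\right) - 36570 = \left(-41\right) \left(- \frac{72}{5}\right) - 36570 = \frac{2952}{5} - 36570 = - \frac{179898}{5}$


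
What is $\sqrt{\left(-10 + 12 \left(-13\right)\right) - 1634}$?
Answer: $30 i \sqrt{2} \approx 42.426 i$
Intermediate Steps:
$\sqrt{\left(-10 + 12 \left(-13\right)\right) - 1634} = \sqrt{\left(-10 - 156\right) - 1634} = \sqrt{-166 - 1634} = \sqrt{-1800} = 30 i \sqrt{2}$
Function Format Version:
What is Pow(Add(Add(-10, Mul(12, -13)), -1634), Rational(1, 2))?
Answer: Mul(30, I, Pow(2, Rational(1, 2))) ≈ Mul(42.426, I)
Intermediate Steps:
Pow(Add(Add(-10, Mul(12, -13)), -1634), Rational(1, 2)) = Pow(Add(Add(-10, -156), -1634), Rational(1, 2)) = Pow(Add(-166, -1634), Rational(1, 2)) = Pow(-1800, Rational(1, 2)) = Mul(30, I, Pow(2, Rational(1, 2)))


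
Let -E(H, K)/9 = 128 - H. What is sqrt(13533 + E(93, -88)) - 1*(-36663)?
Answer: 36663 + sqrt(13218) ≈ 36778.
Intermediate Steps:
E(H, K) = -1152 + 9*H (E(H, K) = -9*(128 - H) = -1152 + 9*H)
sqrt(13533 + E(93, -88)) - 1*(-36663) = sqrt(13533 + (-1152 + 9*93)) - 1*(-36663) = sqrt(13533 + (-1152 + 837)) + 36663 = sqrt(13533 - 315) + 36663 = sqrt(13218) + 36663 = 36663 + sqrt(13218)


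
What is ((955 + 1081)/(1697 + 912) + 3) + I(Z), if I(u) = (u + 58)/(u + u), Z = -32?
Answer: 281699/83488 ≈ 3.3741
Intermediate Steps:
I(u) = (58 + u)/(2*u) (I(u) = (58 + u)/((2*u)) = (58 + u)*(1/(2*u)) = (58 + u)/(2*u))
((955 + 1081)/(1697 + 912) + 3) + I(Z) = ((955 + 1081)/(1697 + 912) + 3) + (½)*(58 - 32)/(-32) = (2036/2609 + 3) + (½)*(-1/32)*26 = (2036*(1/2609) + 3) - 13/32 = (2036/2609 + 3) - 13/32 = 9863/2609 - 13/32 = 281699/83488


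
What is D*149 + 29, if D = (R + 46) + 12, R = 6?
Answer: 9565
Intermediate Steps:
D = 64 (D = (6 + 46) + 12 = 52 + 12 = 64)
D*149 + 29 = 64*149 + 29 = 9536 + 29 = 9565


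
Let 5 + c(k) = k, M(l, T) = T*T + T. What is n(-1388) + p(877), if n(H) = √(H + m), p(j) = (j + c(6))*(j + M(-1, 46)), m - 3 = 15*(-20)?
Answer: 2668242 + I*√1685 ≈ 2.6682e+6 + 41.049*I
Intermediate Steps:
M(l, T) = T + T² (M(l, T) = T² + T = T + T²)
c(k) = -5 + k
m = -297 (m = 3 + 15*(-20) = 3 - 300 = -297)
p(j) = (1 + j)*(2162 + j) (p(j) = (j + (-5 + 6))*(j + 46*(1 + 46)) = (j + 1)*(j + 46*47) = (1 + j)*(j + 2162) = (1 + j)*(2162 + j))
n(H) = √(-297 + H) (n(H) = √(H - 297) = √(-297 + H))
n(-1388) + p(877) = √(-297 - 1388) + (2162 + 877² + 2163*877) = √(-1685) + (2162 + 769129 + 1896951) = I*√1685 + 2668242 = 2668242 + I*√1685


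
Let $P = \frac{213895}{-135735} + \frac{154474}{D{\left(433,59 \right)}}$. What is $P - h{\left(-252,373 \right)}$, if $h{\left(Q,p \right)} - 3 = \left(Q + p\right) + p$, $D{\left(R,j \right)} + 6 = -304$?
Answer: $- \frac{4194652729}{4207785} \approx -996.88$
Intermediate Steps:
$D{\left(R,j \right)} = -310$ ($D{\left(R,j \right)} = -6 - 304 = -310$)
$h{\left(Q,p \right)} = 3 + Q + 2 p$ ($h{\left(Q,p \right)} = 3 + \left(\left(Q + p\right) + p\right) = 3 + \left(Q + 2 p\right) = 3 + Q + 2 p$)
$P = - \frac{2103383584}{4207785}$ ($P = \frac{213895}{-135735} + \frac{154474}{-310} = 213895 \left(- \frac{1}{135735}\right) + 154474 \left(- \frac{1}{310}\right) = - \frac{42779}{27147} - \frac{77237}{155} = - \frac{2103383584}{4207785} \approx -499.88$)
$P - h{\left(-252,373 \right)} = - \frac{2103383584}{4207785} - \left(3 - 252 + 2 \cdot 373\right) = - \frac{2103383584}{4207785} - \left(3 - 252 + 746\right) = - \frac{2103383584}{4207785} - 497 = - \frac{4194652729}{4207785}$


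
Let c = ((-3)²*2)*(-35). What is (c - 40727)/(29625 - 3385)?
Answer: -41357/26240 ≈ -1.5761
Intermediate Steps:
c = -630 (c = (9*2)*(-35) = 18*(-35) = -630)
(c - 40727)/(29625 - 3385) = (-630 - 40727)/(29625 - 3385) = -41357/26240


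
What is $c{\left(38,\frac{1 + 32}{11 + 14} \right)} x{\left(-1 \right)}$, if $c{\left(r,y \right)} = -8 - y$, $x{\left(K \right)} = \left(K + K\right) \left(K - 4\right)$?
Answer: $- \frac{466}{5} \approx -93.2$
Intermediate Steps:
$x{\left(K \right)} = 2 K \left(-4 + K\right)$
$c{\left(38,\frac{1 + 32}{11 + 14} \right)} x{\left(-1 \right)} = \left(-8 - \frac{1 + 32}{11 + 14}\right) 2 \left(-1\right) \left(-4 - 1\right) = \left(-8 - \frac{33}{25}\right) 2 \left(-1\right) \left(-5\right) = \left(-8 - 33 \cdot \frac{1}{25}\right) 10 = \left(-8 - \frac{33}{25}\right) 10 = \left(- \frac{233}{25}\right) 10 = - \frac{466}{5}$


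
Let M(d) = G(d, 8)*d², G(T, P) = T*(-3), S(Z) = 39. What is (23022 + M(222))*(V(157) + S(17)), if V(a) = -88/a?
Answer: -197948736270/157 ≈ -1.2608e+9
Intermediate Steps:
G(T, P) = -3*T
M(d) = -3*d³ (M(d) = (-3*d)*d² = -3*d³)
(23022 + M(222))*(V(157) + S(17)) = (23022 - 3*222³)*(-88/157 + 39) = (23022 - 3*10941048)*(-88*1/157 + 39) = (23022 - 32823144)*(-88/157 + 39) = -32800122*6035/157 = -197948736270/157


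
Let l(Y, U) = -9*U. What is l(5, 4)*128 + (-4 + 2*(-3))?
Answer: -4618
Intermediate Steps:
l(5, 4)*128 + (-4 + 2*(-3)) = -9*4*128 + (-4 + 2*(-3)) = -36*128 + (-4 - 6) = -4608 - 10 = -4618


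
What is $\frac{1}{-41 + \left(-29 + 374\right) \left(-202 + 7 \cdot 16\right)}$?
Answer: $- \frac{1}{31091} \approx -3.2164 \cdot 10^{-5}$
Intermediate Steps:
$\frac{1}{-41 + \left(-29 + 374\right) \left(-202 + 7 \cdot 16\right)} = \frac{1}{-41 + 345 \left(-202 + 112\right)} = \frac{1}{-41 + 345 \left(-90\right)} = \frac{1}{-41 - 31050} = \frac{1}{-31091} = - \frac{1}{31091}$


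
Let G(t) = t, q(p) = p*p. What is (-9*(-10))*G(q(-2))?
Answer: 360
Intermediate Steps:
q(p) = p²
(-9*(-10))*G(q(-2)) = -9*(-10)*(-2)² = 90*4 = 360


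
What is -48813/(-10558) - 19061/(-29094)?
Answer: 405352865/76793613 ≈ 5.2785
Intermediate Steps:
-48813/(-10558) - 19061/(-29094) = -48813*(-1/10558) - 19061*(-1/29094) = 48813/10558 + 19061/29094 = 405352865/76793613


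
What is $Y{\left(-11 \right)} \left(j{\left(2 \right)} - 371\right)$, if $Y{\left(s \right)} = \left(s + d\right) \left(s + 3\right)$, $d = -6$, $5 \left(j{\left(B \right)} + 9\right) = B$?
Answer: $- \frac{258128}{5} \approx -51626.0$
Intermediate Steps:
$j{\left(B \right)} = -9 + \frac{B}{5}$
$Y{\left(s \right)} = \left(-6 + s\right) \left(3 + s\right)$ ($Y{\left(s \right)} = \left(s - 6\right) \left(s + 3\right) = \left(-6 + s\right) \left(3 + s\right)$)
$Y{\left(-11 \right)} \left(j{\left(2 \right)} - 371\right) = \left(-18 + \left(-11\right)^{2} - -33\right) \left(\left(-9 + \frac{1}{5} \cdot 2\right) - 371\right) = \left(-18 + 121 + 33\right) \left(\left(-9 + \frac{2}{5}\right) - 371\right) = 136 \left(- \frac{43}{5} - 371\right) = 136 \left(- \frac{1898}{5}\right) = - \frac{258128}{5}$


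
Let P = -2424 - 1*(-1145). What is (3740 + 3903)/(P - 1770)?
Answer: -7643/3049 ≈ -2.5067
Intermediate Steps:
P = -1279 (P = -2424 + 1145 = -1279)
(3740 + 3903)/(P - 1770) = (3740 + 3903)/(-1279 - 1770) = 7643/(-3049) = 7643*(-1/3049) = -7643/3049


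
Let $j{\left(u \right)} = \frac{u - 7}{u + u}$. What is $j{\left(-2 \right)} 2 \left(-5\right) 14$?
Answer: $-315$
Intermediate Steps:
$j{\left(u \right)} = \frac{-7 + u}{2 u}$
$j{\left(-2 \right)} 2 \left(-5\right) 14 = \frac{-7 - 2}{2 \left(-2\right)} 2 \left(-5\right) 14 = \frac{1}{2} \left(- \frac{1}{2}\right) \left(-9\right) \left(\left(-10\right) 14\right) = \frac{9}{4} \left(-140\right) = -315$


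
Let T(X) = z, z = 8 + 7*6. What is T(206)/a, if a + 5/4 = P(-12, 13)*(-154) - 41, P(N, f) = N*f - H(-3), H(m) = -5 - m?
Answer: 40/18939 ≈ 0.0021120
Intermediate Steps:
z = 50 (z = 8 + 42 = 50)
T(X) = 50
P(N, f) = 2 + N*f (P(N, f) = N*f - (-5 - 1*(-3)) = N*f - (-5 + 3) = N*f - 1*(-2) = N*f + 2 = 2 + N*f)
a = 94695/4 (a = -5/4 + ((2 - 12*13)*(-154) - 41) = -5/4 + ((2 - 156)*(-154) - 41) = -5/4 + (-154*(-154) - 41) = -5/4 + (23716 - 41) = -5/4 + 23675 = 94695/4 ≈ 23674.)
T(206)/a = 50/(94695/4) = 50*(4/94695) = 40/18939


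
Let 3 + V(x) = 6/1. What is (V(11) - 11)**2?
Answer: 64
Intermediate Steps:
V(x) = 3 (V(x) = -3 + 6/1 = -3 + 6*1 = -3 + 6 = 3)
(V(11) - 11)**2 = (3 - 11)**2 = (-8)**2 = 64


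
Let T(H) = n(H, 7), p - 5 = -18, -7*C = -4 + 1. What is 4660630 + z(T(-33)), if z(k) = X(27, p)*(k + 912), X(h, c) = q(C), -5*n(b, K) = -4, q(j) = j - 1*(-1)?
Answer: 4661934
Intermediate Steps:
C = 3/7 (C = -(-4 + 1)/7 = -1/7*(-3) = 3/7 ≈ 0.42857)
p = -13 (p = 5 - 18 = -13)
q(j) = 1 + j (q(j) = j + 1 = 1 + j)
n(b, K) = 4/5 (n(b, K) = -1/5*(-4) = 4/5)
X(h, c) = 10/7 (X(h, c) = 1 + 3/7 = 10/7)
T(H) = 4/5
z(k) = 9120/7 + 10*k/7 (z(k) = 10*(k + 912)/7 = 10*(912 + k)/7 = 9120/7 + 10*k/7)
4660630 + z(T(-33)) = 4660630 + (9120/7 + (10/7)*(4/5)) = 4660630 + (9120/7 + 8/7) = 4660630 + 1304 = 4661934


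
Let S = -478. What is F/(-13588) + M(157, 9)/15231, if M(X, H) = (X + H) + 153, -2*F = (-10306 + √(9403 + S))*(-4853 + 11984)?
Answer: -559674646361/206958828 + 35655*√357/27176 ≈ -2679.5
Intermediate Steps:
F = 36746043 - 35655*√357/2 (F = -(-10306 + √(9403 - 478))*(-4853 + 11984)/2 = -(-10306 + √8925)*7131/2 = -(-10306 + 5*√357)*7131/2 = -(-73492086 + 35655*√357)/2 = 36746043 - 35655*√357/2 ≈ 3.6409e+7)
M(X, H) = 153 + H + X (M(X, H) = (H + X) + 153 = 153 + H + X)
F/(-13588) + M(157, 9)/15231 = (36746043 - 35655*√357/2)/(-13588) + (153 + 9 + 157)/15231 = (36746043 - 35655*√357/2)*(-1/13588) + 319*(1/15231) = (-36746043/13588 + 35655*√357/27176) + 319/15231 = -559674646361/206958828 + 35655*√357/27176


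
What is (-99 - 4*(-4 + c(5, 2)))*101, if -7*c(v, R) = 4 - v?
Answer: -59085/7 ≈ -8440.7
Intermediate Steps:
c(v, R) = -4/7 + v/7 (c(v, R) = -(4 - v)/7 = -4/7 + v/7)
(-99 - 4*(-4 + c(5, 2)))*101 = (-99 - 4*(-4 + (-4/7 + (⅐)*5)))*101 = (-99 - 4*(-4 + (-4/7 + 5/7)))*101 = (-99 - 4*(-4 + ⅐))*101 = (-99 - 4*(-27/7))*101 = (-99 + 108/7)*101 = -585/7*101 = -59085/7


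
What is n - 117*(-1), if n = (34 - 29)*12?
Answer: 177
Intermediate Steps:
n = 60 (n = 5*12 = 60)
n - 117*(-1) = 60 - 117*(-1) = 60 - 1*(-117) = 60 + 117 = 177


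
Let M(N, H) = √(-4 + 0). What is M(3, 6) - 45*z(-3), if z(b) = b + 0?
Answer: 135 + 2*I ≈ 135.0 + 2.0*I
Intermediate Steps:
z(b) = b
M(N, H) = 2*I (M(N, H) = √(-4) = 2*I)
M(3, 6) - 45*z(-3) = 2*I - 45*(-3) = 2*I + 135 = 135 + 2*I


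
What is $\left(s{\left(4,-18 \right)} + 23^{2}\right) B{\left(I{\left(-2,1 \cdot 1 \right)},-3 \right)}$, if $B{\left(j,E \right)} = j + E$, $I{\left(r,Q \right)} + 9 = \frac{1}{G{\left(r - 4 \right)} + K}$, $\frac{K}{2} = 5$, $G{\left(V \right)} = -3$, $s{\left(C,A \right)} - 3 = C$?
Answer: $- \frac{44488}{7} \approx -6355.4$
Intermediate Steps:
$s{\left(C,A \right)} = 3 + C$
$K = 10$ ($K = 2 \cdot 5 = 10$)
$I{\left(r,Q \right)} = - \frac{62}{7}$ ($I{\left(r,Q \right)} = -9 + \frac{1}{-3 + 10} = -9 + \frac{1}{7} = - \frac{62}{7}$)
$B{\left(j,E \right)} = E + j$
$\left(s{\left(4,-18 \right)} + 23^{2}\right) B{\left(I{\left(-2,1 \cdot 1 \right)},-3 \right)} = \left(\left(3 + 4\right) + 23^{2}\right) \left(-3 - \frac{62}{7}\right) = \left(7 + 529\right) \left(- \frac{83}{7}\right) = 536 \left(- \frac{83}{7}\right) = - \frac{44488}{7}$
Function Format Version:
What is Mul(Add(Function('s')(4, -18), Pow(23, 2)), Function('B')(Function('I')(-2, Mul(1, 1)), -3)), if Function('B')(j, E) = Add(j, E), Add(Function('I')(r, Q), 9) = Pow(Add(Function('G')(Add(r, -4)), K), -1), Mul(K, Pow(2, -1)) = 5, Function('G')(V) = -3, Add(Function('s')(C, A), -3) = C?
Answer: Rational(-44488, 7) ≈ -6355.4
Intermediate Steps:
Function('s')(C, A) = Add(3, C)
K = 10 (K = Mul(2, 5) = 10)
Function('I')(r, Q) = Rational(-62, 7) (Function('I')(r, Q) = Add(-9, Pow(Add(-3, 10), -1)) = Add(-9, Pow(7, -1)) = Add(-9, Rational(1, 7)) = Rational(-62, 7))
Function('B')(j, E) = Add(E, j)
Mul(Add(Function('s')(4, -18), Pow(23, 2)), Function('B')(Function('I')(-2, Mul(1, 1)), -3)) = Mul(Add(Add(3, 4), Pow(23, 2)), Add(-3, Rational(-62, 7))) = Mul(Add(7, 529), Rational(-83, 7)) = Mul(536, Rational(-83, 7)) = Rational(-44488, 7)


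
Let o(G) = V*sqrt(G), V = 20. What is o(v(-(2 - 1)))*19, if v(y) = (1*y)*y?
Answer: 380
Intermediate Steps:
v(y) = y**2 (v(y) = y*y = y**2)
o(G) = 20*sqrt(G)
o(v(-(2 - 1)))*19 = (20*sqrt((-(2 - 1))**2))*19 = (20*sqrt((-1*1)**2))*19 = (20*sqrt((-1)**2))*19 = (20*sqrt(1))*19 = (20*1)*19 = 20*19 = 380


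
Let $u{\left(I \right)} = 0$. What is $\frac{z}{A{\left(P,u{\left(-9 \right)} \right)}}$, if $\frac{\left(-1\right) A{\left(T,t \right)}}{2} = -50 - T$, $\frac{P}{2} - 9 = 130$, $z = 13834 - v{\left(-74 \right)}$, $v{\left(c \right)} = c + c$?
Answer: $\frac{6991}{328} \approx 21.314$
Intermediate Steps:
$v{\left(c \right)} = 2 c$
$z = 13982$ ($z = 13834 - 2 \left(-74\right) = 13834 - -148 = 13834 + 148 = 13982$)
$P = 278$ ($P = 18 + 2 \cdot 130 = 18 + 260 = 278$)
$A{\left(T,t \right)} = 100 + 2 T$ ($A{\left(T,t \right)} = - 2 \left(-50 - T\right) = 100 + 2 T$)
$\frac{z}{A{\left(P,u{\left(-9 \right)} \right)}} = \frac{13982}{100 + 2 \cdot 278} = \frac{13982}{100 + 556} = \frac{13982}{656} = 13982 \cdot \frac{1}{656} = \frac{6991}{328}$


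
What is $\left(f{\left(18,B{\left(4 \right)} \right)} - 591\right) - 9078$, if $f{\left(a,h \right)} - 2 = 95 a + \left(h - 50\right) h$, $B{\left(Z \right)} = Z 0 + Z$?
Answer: $-8141$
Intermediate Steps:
$B{\left(Z \right)} = Z$ ($B{\left(Z \right)} = 0 + Z = Z$)
$f{\left(a,h \right)} = 2 + 95 a + h \left(-50 + h\right)$ ($f{\left(a,h \right)} = 2 + \left(95 a + \left(h - 50\right) h\right) = 2 + \left(95 a + \left(-50 + h\right) h\right) = 2 + \left(95 a + h \left(-50 + h\right)\right) = 2 + 95 a + h \left(-50 + h\right)$)
$\left(f{\left(18,B{\left(4 \right)} \right)} - 591\right) - 9078 = \left(\left(2 + 4^{2} - 200 + 95 \cdot 18\right) - 591\right) - 9078 = \left(\left(2 + 16 - 200 + 1710\right) - 591\right) - 9078 = \left(1528 - 591\right) - 9078 = 937 - 9078 = -8141$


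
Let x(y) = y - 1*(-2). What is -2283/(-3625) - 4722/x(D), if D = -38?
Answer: 2866573/21750 ≈ 131.80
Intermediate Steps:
x(y) = 2 + y (x(y) = y + 2 = 2 + y)
-2283/(-3625) - 4722/x(D) = -2283/(-3625) - 4722/(2 - 38) = -2283*(-1/3625) - 4722/(-36) = 2283/3625 - 4722*(-1/36) = 2283/3625 + 787/6 = 2866573/21750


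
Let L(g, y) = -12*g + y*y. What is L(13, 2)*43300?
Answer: -6581600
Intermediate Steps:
L(g, y) = y² - 12*g (L(g, y) = -12*g + y² = y² - 12*g)
L(13, 2)*43300 = (2² - 12*13)*43300 = (4 - 156)*43300 = -152*43300 = -6581600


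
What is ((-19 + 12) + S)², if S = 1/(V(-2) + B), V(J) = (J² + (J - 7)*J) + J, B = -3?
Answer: 13924/289 ≈ 48.180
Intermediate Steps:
V(J) = J + J² + J*(-7 + J) (V(J) = (J² + (-7 + J)*J) + J = (J² + J*(-7 + J)) + J = J + J² + J*(-7 + J))
S = 1/17 (S = 1/(2*(-2)*(-3 - 2) - 3) = 1/(2*(-2)*(-5) - 3) = 1/(20 - 3) = 1/17 ≈ 0.058824)
((-19 + 12) + S)² = ((-19 + 12) + 1/17)² = (-7 + 1/17)² = (-118/17)² = 13924/289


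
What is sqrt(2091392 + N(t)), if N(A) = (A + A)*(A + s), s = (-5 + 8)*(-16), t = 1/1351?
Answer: sqrt(3817210640098)/1351 ≈ 1446.2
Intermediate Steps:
t = 1/1351 ≈ 0.00074019
s = -48 (s = 3*(-16) = -48)
N(A) = 2*A*(-48 + A) (N(A) = (A + A)*(A - 48) = (2*A)*(-48 + A) = 2*A*(-48 + A))
sqrt(2091392 + N(t)) = sqrt(2091392 + 2*(1/1351)*(-48 + 1/1351)) = sqrt(2091392 + 2*(1/1351)*(-64847/1351)) = sqrt(2091392 - 129694/1825201) = sqrt(3817210640098/1825201) = sqrt(3817210640098)/1351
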